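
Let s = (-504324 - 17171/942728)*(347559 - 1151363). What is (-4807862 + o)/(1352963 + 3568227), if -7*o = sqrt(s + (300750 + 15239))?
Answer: -2403931/2460595 - sqrt(22517127305668222157662)/8118851311060 ≈ -0.99545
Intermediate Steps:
s = 95540218403363893/235682 (s = (-504324 - 17171*1/942728)*(-803804) = (-504324 - 17171/942728)*(-803804) = -475440373043/942728*(-803804) = 95540218403363893/235682 ≈ 4.0538e+11)
o = -sqrt(22517127305668222157662)/1649774 (o = -sqrt(95540218403363893/235682 + (300750 + 15239))/7 = -sqrt(95540218403363893/235682 + 315989)/7 = -sqrt(22517127305668222157662)/1649774 ≈ -90956.)
(-4807862 + o)/(1352963 + 3568227) = (-4807862 - sqrt(22517127305668222157662)/1649774)/(1352963 + 3568227) = (-4807862 - sqrt(22517127305668222157662)/1649774)/4921190 = (-4807862 - sqrt(22517127305668222157662)/1649774)*(1/4921190) = -2403931/2460595 - sqrt(22517127305668222157662)/8118851311060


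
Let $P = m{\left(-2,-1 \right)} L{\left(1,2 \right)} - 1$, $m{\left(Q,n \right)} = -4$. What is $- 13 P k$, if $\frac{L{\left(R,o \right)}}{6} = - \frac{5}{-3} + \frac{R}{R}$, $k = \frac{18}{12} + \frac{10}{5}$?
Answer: $\frac{5915}{2} \approx 2957.5$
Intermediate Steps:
$k = \frac{7}{2}$ ($k = 18 \cdot \frac{1}{12} + 10 \cdot \frac{1}{5} = \frac{3}{2} + 2 = \frac{7}{2} \approx 3.5$)
$L{\left(R,o \right)} = 16$ ($L{\left(R,o \right)} = 6 \left(- \frac{5}{-3} + \frac{R}{R}\right) = 6 \left(\left(-5\right) \left(- \frac{1}{3}\right) + 1\right) = 6 \left(\frac{5}{3} + 1\right) = 6 \cdot \frac{8}{3} = 16$)
$P = -65$ ($P = \left(-4\right) 16 - 1 = -64 - 1 = -65$)
$- 13 P k = \left(-13\right) \left(-65\right) \frac{7}{2} = 845 \cdot \frac{7}{2} = \frac{5915}{2}$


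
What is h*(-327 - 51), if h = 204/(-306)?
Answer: 252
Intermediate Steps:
h = -2/3 (h = 204*(-1/306) = -2/3 ≈ -0.66667)
h*(-327 - 51) = -2*(-327 - 51)/3 = -2/3*(-378) = 252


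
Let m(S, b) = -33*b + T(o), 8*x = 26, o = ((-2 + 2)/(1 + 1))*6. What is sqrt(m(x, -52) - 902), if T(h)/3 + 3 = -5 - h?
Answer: sqrt(790) ≈ 28.107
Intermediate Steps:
o = 0 (o = (0/2)*6 = (0*(1/2))*6 = 0*6 = 0)
x = 13/4 (x = (1/8)*26 = 13/4 ≈ 3.2500)
T(h) = -24 - 3*h (T(h) = -9 + 3*(-5 - h) = -9 + (-15 - 3*h) = -24 - 3*h)
m(S, b) = -24 - 33*b (m(S, b) = -33*b + (-24 - 3*0) = -33*b + (-24 + 0) = -33*b - 24 = -24 - 33*b)
sqrt(m(x, -52) - 902) = sqrt((-24 - 33*(-52)) - 902) = sqrt((-24 + 1716) - 902) = sqrt(1692 - 902) = sqrt(790)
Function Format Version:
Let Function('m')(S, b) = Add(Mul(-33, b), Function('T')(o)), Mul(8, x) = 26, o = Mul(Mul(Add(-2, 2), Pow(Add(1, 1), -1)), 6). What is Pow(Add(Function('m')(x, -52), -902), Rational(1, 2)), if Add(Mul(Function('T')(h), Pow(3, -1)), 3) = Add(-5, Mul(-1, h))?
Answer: Pow(790, Rational(1, 2)) ≈ 28.107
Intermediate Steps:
o = 0 (o = Mul(Mul(0, Pow(2, -1)), 6) = Mul(Mul(0, Rational(1, 2)), 6) = Mul(0, 6) = 0)
x = Rational(13, 4) (x = Mul(Rational(1, 8), 26) = Rational(13, 4) ≈ 3.2500)
Function('T')(h) = Add(-24, Mul(-3, h)) (Function('T')(h) = Add(-9, Mul(3, Add(-5, Mul(-1, h)))) = Add(-9, Add(-15, Mul(-3, h))) = Add(-24, Mul(-3, h)))
Function('m')(S, b) = Add(-24, Mul(-33, b)) (Function('m')(S, b) = Add(Mul(-33, b), Add(-24, Mul(-3, 0))) = Add(Mul(-33, b), Add(-24, 0)) = Add(Mul(-33, b), -24) = Add(-24, Mul(-33, b)))
Pow(Add(Function('m')(x, -52), -902), Rational(1, 2)) = Pow(Add(Add(-24, Mul(-33, -52)), -902), Rational(1, 2)) = Pow(Add(Add(-24, 1716), -902), Rational(1, 2)) = Pow(Add(1692, -902), Rational(1, 2)) = Pow(790, Rational(1, 2))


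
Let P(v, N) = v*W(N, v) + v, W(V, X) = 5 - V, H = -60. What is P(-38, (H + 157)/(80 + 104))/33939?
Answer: -19133/3122388 ≈ -0.0061277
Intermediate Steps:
P(v, N) = v + v*(5 - N) (P(v, N) = v*(5 - N) + v = v + v*(5 - N))
P(-38, (H + 157)/(80 + 104))/33939 = -38*(6 - (-60 + 157)/(80 + 104))/33939 = -38*(6 - 97/184)*(1/33939) = -38*1007/184*(1/33939) = -19133/92*1/33939 = -19133/3122388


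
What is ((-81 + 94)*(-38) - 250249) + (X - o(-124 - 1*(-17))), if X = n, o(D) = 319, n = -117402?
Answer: -368464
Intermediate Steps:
X = -117402
((-81 + 94)*(-38) - 250249) + (X - o(-124 - 1*(-17))) = ((-81 + 94)*(-38) - 250249) + (-117402 - 1*319) = (13*(-38) - 250249) + (-117402 - 319) = (-494 - 250249) - 117721 = -250743 - 117721 = -368464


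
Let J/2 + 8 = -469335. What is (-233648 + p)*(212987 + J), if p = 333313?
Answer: -72326790835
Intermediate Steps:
J = -938686 (J = -16 + 2*(-469335) = -16 - 938670 = -938686)
(-233648 + p)*(212987 + J) = (-233648 + 333313)*(212987 - 938686) = 99665*(-725699) = -72326790835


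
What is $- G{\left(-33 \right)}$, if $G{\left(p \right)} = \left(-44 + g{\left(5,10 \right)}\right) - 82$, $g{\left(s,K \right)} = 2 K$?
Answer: $106$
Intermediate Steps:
$G{\left(p \right)} = -106$ ($G{\left(p \right)} = \left(-44 + 2 \cdot 10\right) - 82 = \left(-44 + 20\right) - 82 = -24 - 82 = -106$)
$- G{\left(-33 \right)} = \left(-1\right) \left(-106\right) = 106$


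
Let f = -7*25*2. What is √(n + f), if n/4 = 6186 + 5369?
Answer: √45870 ≈ 214.17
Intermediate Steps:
f = -350 (f = -175*2 = -350)
n = 46220 (n = 4*(6186 + 5369) = 4*11555 = 46220)
√(n + f) = √(46220 - 350) = √45870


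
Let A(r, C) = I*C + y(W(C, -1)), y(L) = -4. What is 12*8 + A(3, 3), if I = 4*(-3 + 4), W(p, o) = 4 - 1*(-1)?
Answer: 104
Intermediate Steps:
W(p, o) = 5 (W(p, o) = 4 + 1 = 5)
I = 4 (I = 4*1 = 4)
A(r, C) = -4 + 4*C (A(r, C) = 4*C - 4 = -4 + 4*C)
12*8 + A(3, 3) = 12*8 + (-4 + 4*3) = 96 + (-4 + 12) = 96 + 8 = 104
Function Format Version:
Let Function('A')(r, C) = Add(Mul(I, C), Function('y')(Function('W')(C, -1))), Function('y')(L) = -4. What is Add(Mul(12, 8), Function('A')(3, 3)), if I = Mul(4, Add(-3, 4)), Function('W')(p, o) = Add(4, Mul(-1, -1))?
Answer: 104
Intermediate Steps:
Function('W')(p, o) = 5 (Function('W')(p, o) = Add(4, 1) = 5)
I = 4 (I = Mul(4, 1) = 4)
Function('A')(r, C) = Add(-4, Mul(4, C)) (Function('A')(r, C) = Add(Mul(4, C), -4) = Add(-4, Mul(4, C)))
Add(Mul(12, 8), Function('A')(3, 3)) = Add(Mul(12, 8), Add(-4, Mul(4, 3))) = Add(96, Add(-4, 12)) = Add(96, 8) = 104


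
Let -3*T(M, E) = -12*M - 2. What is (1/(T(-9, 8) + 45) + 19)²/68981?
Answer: 306916/58013021 ≈ 0.0052905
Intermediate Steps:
T(M, E) = ⅔ + 4*M (T(M, E) = -(-12*M - 2)/3 = -(-2 - 12*M)/3 = ⅔ + 4*M)
(1/(T(-9, 8) + 45) + 19)²/68981 = (1/((⅔ + 4*(-9)) + 45) + 19)²/68981 = (1/((⅔ - 36) + 45) + 19)²*(1/68981) = (1/(-106/3 + 45) + 19)²*(1/68981) = (1/(29/3) + 19)²*(1/68981) = (3/29 + 19)²*(1/68981) = (554/29)²*(1/68981) = (306916/841)*(1/68981) = 306916/58013021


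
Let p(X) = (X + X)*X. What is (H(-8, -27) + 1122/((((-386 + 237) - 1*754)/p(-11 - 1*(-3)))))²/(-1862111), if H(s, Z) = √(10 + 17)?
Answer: -2294174611/168709118711 + 287232*√3/560495411 ≈ -0.012711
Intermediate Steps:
H(s, Z) = 3*√3 (H(s, Z) = √27 = 3*√3)
p(X) = 2*X² (p(X) = (2*X)*X = 2*X²)
(H(-8, -27) + 1122/((((-386 + 237) - 1*754)/p(-11 - 1*(-3)))))²/(-1862111) = (3*√3 + 1122/((((-386 + 237) - 1*754)/((2*(-11 - 1*(-3))²)))))²/(-1862111) = (3*√3 + 1122/(((-149 - 754)/((2*(-11 + 3)²)))))²*(-1/1862111) = (3*√3 + 1122/((-903/(2*(-8)²))))²*(-1/1862111) = (3*√3 + 1122/((-903/(2*64))))²*(-1/1862111) = (3*√3 + 1122/((-903/128)))²*(-1/1862111) = (3*√3 + 1122/((-903*1/128)))²*(-1/1862111) = (3*√3 + 1122/(-903/128))²*(-1/1862111) = (3*√3 + 1122*(-128/903))²*(-1/1862111) = (3*√3 - 47872/301)²*(-1/1862111) = (-47872/301 + 3*√3)²*(-1/1862111) = -(-47872/301 + 3*√3)²/1862111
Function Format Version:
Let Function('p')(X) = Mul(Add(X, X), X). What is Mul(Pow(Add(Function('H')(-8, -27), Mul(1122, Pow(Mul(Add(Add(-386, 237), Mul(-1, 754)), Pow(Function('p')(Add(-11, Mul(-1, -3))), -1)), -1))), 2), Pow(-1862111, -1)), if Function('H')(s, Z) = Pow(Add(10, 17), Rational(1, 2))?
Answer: Add(Rational(-2294174611, 168709118711), Mul(Rational(287232, 560495411), Pow(3, Rational(1, 2)))) ≈ -0.012711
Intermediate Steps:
Function('H')(s, Z) = Mul(3, Pow(3, Rational(1, 2))) (Function('H')(s, Z) = Pow(27, Rational(1, 2)) = Mul(3, Pow(3, Rational(1, 2))))
Function('p')(X) = Mul(2, Pow(X, 2)) (Function('p')(X) = Mul(Mul(2, X), X) = Mul(2, Pow(X, 2)))
Mul(Pow(Add(Function('H')(-8, -27), Mul(1122, Pow(Mul(Add(Add(-386, 237), Mul(-1, 754)), Pow(Function('p')(Add(-11, Mul(-1, -3))), -1)), -1))), 2), Pow(-1862111, -1)) = Mul(Pow(Add(Mul(3, Pow(3, Rational(1, 2))), Mul(1122, Pow(Mul(Add(Add(-386, 237), Mul(-1, 754)), Pow(Mul(2, Pow(Add(-11, Mul(-1, -3)), 2)), -1)), -1))), 2), Pow(-1862111, -1)) = Mul(Pow(Add(Mul(3, Pow(3, Rational(1, 2))), Mul(1122, Pow(Mul(Add(-149, -754), Pow(Mul(2, Pow(Add(-11, 3), 2)), -1)), -1))), 2), Rational(-1, 1862111)) = Mul(Pow(Add(Mul(3, Pow(3, Rational(1, 2))), Mul(1122, Pow(Mul(-903, Pow(Mul(2, Pow(-8, 2)), -1)), -1))), 2), Rational(-1, 1862111)) = Mul(Pow(Add(Mul(3, Pow(3, Rational(1, 2))), Mul(1122, Pow(Mul(-903, Pow(Mul(2, 64), -1)), -1))), 2), Rational(-1, 1862111)) = Mul(Pow(Add(Mul(3, Pow(3, Rational(1, 2))), Mul(1122, Pow(Mul(-903, Pow(128, -1)), -1))), 2), Rational(-1, 1862111)) = Mul(Pow(Add(Mul(3, Pow(3, Rational(1, 2))), Mul(1122, Pow(Mul(-903, Rational(1, 128)), -1))), 2), Rational(-1, 1862111)) = Mul(Pow(Add(Mul(3, Pow(3, Rational(1, 2))), Mul(1122, Pow(Rational(-903, 128), -1))), 2), Rational(-1, 1862111)) = Mul(Pow(Add(Mul(3, Pow(3, Rational(1, 2))), Mul(1122, Rational(-128, 903))), 2), Rational(-1, 1862111)) = Mul(Pow(Add(Mul(3, Pow(3, Rational(1, 2))), Rational(-47872, 301)), 2), Rational(-1, 1862111)) = Mul(Pow(Add(Rational(-47872, 301), Mul(3, Pow(3, Rational(1, 2)))), 2), Rational(-1, 1862111)) = Mul(Rational(-1, 1862111), Pow(Add(Rational(-47872, 301), Mul(3, Pow(3, Rational(1, 2)))), 2))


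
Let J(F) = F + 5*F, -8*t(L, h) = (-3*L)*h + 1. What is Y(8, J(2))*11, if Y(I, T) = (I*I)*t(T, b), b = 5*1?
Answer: 15752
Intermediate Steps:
b = 5
t(L, h) = -1/8 + 3*L*h/8 (t(L, h) = -((-3*L)*h + 1)/8 = -(-3*L*h + 1)/8 = -(1 - 3*L*h)/8 = -1/8 + 3*L*h/8)
J(F) = 6*F
Y(I, T) = I**2*(-1/8 + 15*T/8) (Y(I, T) = (I*I)*(-1/8 + (3/8)*T*5) = I**2*(-1/8 + 15*T/8))
Y(8, J(2))*11 = ((1/8)*8**2*(-1 + 15*(6*2)))*11 = ((1/8)*64*(-1 + 15*12))*11 = ((1/8)*64*(-1 + 180))*11 = ((1/8)*64*179)*11 = 1432*11 = 15752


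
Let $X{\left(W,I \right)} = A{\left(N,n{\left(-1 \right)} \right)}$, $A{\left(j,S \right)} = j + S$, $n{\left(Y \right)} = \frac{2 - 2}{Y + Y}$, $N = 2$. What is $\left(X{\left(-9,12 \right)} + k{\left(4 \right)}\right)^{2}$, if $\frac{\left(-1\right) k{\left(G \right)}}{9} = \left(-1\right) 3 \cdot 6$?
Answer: $26896$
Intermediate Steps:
$n{\left(Y \right)} = 0$ ($n{\left(Y \right)} = \frac{0}{2 Y} = 0 \frac{1}{2 Y} = 0$)
$A{\left(j,S \right)} = S + j$
$X{\left(W,I \right)} = 2$ ($X{\left(W,I \right)} = 0 + 2 = 2$)
$k{\left(G \right)} = 162$ ($k{\left(G \right)} = - 9 \left(-1\right) 3 \cdot 6 = - 9 \left(\left(-3\right) 6\right) = \left(-9\right) \left(-18\right) = 162$)
$\left(X{\left(-9,12 \right)} + k{\left(4 \right)}\right)^{2} = \left(2 + 162\right)^{2} = 164^{2} = 26896$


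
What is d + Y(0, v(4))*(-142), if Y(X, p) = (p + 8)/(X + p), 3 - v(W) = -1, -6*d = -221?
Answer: -2335/6 ≈ -389.17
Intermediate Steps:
d = 221/6 (d = -1/6*(-221) = 221/6 ≈ 36.833)
v(W) = 4 (v(W) = 3 - 1*(-1) = 3 + 1 = 4)
Y(X, p) = (8 + p)/(X + p)
d + Y(0, v(4))*(-142) = 221/6 + ((8 + 4)/(0 + 4))*(-142) = 221/6 + (12/4)*(-142) = 221/6 + ((1/4)*12)*(-142) = 221/6 + 3*(-142) = 221/6 - 426 = -2335/6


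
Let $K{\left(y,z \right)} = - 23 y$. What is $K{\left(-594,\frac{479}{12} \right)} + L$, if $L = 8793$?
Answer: $22455$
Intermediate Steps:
$K{\left(-594,\frac{479}{12} \right)} + L = \left(-23\right) \left(-594\right) + 8793 = 13662 + 8793 = 22455$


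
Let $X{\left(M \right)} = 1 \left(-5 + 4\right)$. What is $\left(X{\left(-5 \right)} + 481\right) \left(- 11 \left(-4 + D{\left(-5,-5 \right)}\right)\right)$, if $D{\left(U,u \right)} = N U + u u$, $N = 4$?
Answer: $-5280$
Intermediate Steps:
$X{\left(M \right)} = -1$ ($X{\left(M \right)} = 1 \left(-1\right) = -1$)
$D{\left(U,u \right)} = u^{2} + 4 U$ ($D{\left(U,u \right)} = 4 U + u u = 4 U + u^{2} = u^{2} + 4 U$)
$\left(X{\left(-5 \right)} + 481\right) \left(- 11 \left(-4 + D{\left(-5,-5 \right)}\right)\right) = \left(-1 + 481\right) \left(- 11 \left(-4 + \left(\left(-5\right)^{2} + 4 \left(-5\right)\right)\right)\right) = 480 \left(- 11 \left(-4 + \left(25 - 20\right)\right)\right) = 480 \left(- 11 \left(-4 + 5\right)\right) = 480 \left(\left(-11\right) 1\right) = 480 \left(-11\right) = -5280$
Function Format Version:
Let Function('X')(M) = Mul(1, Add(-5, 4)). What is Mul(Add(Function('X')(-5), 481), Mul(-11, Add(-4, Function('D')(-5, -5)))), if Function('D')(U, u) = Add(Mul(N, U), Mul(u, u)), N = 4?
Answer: -5280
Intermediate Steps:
Function('X')(M) = -1 (Function('X')(M) = Mul(1, -1) = -1)
Function('D')(U, u) = Add(Pow(u, 2), Mul(4, U)) (Function('D')(U, u) = Add(Mul(4, U), Mul(u, u)) = Add(Mul(4, U), Pow(u, 2)) = Add(Pow(u, 2), Mul(4, U)))
Mul(Add(Function('X')(-5), 481), Mul(-11, Add(-4, Function('D')(-5, -5)))) = Mul(Add(-1, 481), Mul(-11, Add(-4, Add(Pow(-5, 2), Mul(4, -5))))) = Mul(480, Mul(-11, Add(-4, Add(25, -20)))) = Mul(480, Mul(-11, Add(-4, 5))) = Mul(480, Mul(-11, 1)) = Mul(480, -11) = -5280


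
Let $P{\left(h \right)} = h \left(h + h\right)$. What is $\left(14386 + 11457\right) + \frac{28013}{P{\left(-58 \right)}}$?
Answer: $\frac{173899717}{6728} \approx 25847.0$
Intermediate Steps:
$P{\left(h \right)} = 2 h^{2}$ ($P{\left(h \right)} = h 2 h = 2 h^{2}$)
$\left(14386 + 11457\right) + \frac{28013}{P{\left(-58 \right)}} = \left(14386 + 11457\right) + \frac{28013}{2 \left(-58\right)^{2}} = 25843 + \frac{28013}{2 \cdot 3364} = 25843 + \frac{28013}{6728} = \frac{173899717}{6728}$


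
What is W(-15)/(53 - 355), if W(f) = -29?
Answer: 29/302 ≈ 0.096027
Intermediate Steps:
W(-15)/(53 - 355) = -29/(53 - 355) = -29/(-302) = -29*(-1/302) = 29/302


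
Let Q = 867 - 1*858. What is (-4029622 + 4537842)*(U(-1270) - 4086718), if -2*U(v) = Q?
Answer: -2076954108950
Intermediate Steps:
Q = 9 (Q = 867 - 858 = 9)
U(v) = -9/2 (U(v) = -½*9 = -9/2)
(-4029622 + 4537842)*(U(-1270) - 4086718) = (-4029622 + 4537842)*(-9/2 - 4086718) = 508220*(-8173445/2) = -2076954108950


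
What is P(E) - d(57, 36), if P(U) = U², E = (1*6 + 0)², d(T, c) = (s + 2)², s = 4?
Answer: 1260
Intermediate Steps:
d(T, c) = 36 (d(T, c) = (4 + 2)² = 6² = 36)
E = 36 (E = (6 + 0)² = 6² = 36)
P(E) - d(57, 36) = 36² - 1*36 = 1296 - 36 = 1260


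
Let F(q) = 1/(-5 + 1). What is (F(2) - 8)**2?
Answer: 1089/16 ≈ 68.063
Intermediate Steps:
F(q) = -1/4 (F(q) = 1/(-4) = -1/4)
(F(2) - 8)**2 = (-1/4 - 8)**2 = (-33/4)**2 = 1089/16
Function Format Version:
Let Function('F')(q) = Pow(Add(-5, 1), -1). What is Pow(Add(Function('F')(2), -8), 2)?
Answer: Rational(1089, 16) ≈ 68.063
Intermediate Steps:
Function('F')(q) = Rational(-1, 4) (Function('F')(q) = Pow(-4, -1) = Rational(-1, 4))
Pow(Add(Function('F')(2), -8), 2) = Pow(Add(Rational(-1, 4), -8), 2) = Pow(Rational(-33, 4), 2) = Rational(1089, 16)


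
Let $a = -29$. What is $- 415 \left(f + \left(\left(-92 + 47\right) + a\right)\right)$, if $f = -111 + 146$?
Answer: $16185$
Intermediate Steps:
$f = 35$
$- 415 \left(f + \left(\left(-92 + 47\right) + a\right)\right) = - 415 \left(35 + \left(\left(-92 + 47\right) - 29\right)\right) = - 415 \left(35 - 74\right) = \left(-415\right) \left(-39\right) = 16185$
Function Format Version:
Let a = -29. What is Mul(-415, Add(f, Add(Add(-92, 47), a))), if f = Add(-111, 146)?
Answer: 16185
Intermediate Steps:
f = 35
Mul(-415, Add(f, Add(Add(-92, 47), a))) = Mul(-415, Add(35, Add(Add(-92, 47), -29))) = Mul(-415, Add(35, Add(-45, -29))) = Mul(-415, Add(35, -74)) = Mul(-415, -39) = 16185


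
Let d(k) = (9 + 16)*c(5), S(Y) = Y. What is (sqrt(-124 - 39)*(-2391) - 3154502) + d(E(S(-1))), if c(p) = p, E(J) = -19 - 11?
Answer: -3154377 - 2391*I*sqrt(163) ≈ -3.1544e+6 - 30526.0*I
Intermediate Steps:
E(J) = -30
d(k) = 125 (d(k) = (9 + 16)*5 = 25*5 = 125)
(sqrt(-124 - 39)*(-2391) - 3154502) + d(E(S(-1))) = (sqrt(-124 - 39)*(-2391) - 3154502) + 125 = (sqrt(-163)*(-2391) - 3154502) + 125 = ((I*sqrt(163))*(-2391) - 3154502) + 125 = (-2391*I*sqrt(163) - 3154502) + 125 = (-3154502 - 2391*I*sqrt(163)) + 125 = -3154377 - 2391*I*sqrt(163)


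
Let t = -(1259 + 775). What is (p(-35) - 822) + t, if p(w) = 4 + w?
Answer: -2887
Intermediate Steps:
t = -2034 (t = -1*2034 = -2034)
(p(-35) - 822) + t = ((4 - 35) - 822) - 2034 = (-31 - 822) - 2034 = -853 - 2034 = -2887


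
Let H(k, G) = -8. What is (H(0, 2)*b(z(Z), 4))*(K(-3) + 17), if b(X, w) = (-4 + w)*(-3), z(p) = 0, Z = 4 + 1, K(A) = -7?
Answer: 0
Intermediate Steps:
Z = 5
b(X, w) = 12 - 3*w
(H(0, 2)*b(z(Z), 4))*(K(-3) + 17) = (-8*(12 - 3*4))*(-7 + 17) = -8*(12 - 12)*10 = -8*0*10 = 0*10 = 0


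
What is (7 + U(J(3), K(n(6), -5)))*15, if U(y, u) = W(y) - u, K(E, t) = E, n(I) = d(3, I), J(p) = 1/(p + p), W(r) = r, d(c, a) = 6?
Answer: 35/2 ≈ 17.500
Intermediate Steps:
J(p) = 1/(2*p)
n(I) = 6
U(y, u) = y - u
(7 + U(J(3), K(n(6), -5)))*15 = (7 + ((½)/3 - 1*6))*15 = (7 + ((½)*(⅓) - 6))*15 = (7 + (⅙ - 6))*15 = (7 - 35/6)*15 = (7/6)*15 = 35/2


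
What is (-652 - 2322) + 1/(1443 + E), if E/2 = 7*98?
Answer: -8371809/2815 ≈ -2974.0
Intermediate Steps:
E = 1372 (E = 2*(7*98) = 2*686 = 1372)
(-652 - 2322) + 1/(1443 + E) = (-652 - 2322) + 1/(1443 + 1372) = -2974 + 1/2815 = -8371809/2815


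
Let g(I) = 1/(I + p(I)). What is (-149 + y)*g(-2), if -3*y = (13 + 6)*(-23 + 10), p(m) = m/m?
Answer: 200/3 ≈ 66.667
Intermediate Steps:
p(m) = 1
y = 247/3 (y = -(13 + 6)*(-23 + 10)/3 = -19*(-13)/3 = -1/3*(-247) = 247/3 ≈ 82.333)
g(I) = 1/(1 + I) (g(I) = 1/(I + 1) = 1/(1 + I))
(-149 + y)*g(-2) = (-149 + 247/3)/(1 - 2) = -200/3/(-1) = -200/3*(-1) = 200/3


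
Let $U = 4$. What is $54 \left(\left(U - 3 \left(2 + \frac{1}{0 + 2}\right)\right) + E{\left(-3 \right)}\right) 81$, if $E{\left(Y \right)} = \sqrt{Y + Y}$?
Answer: $-15309 + 4374 i \sqrt{6} \approx -15309.0 + 10714.0 i$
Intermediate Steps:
$E{\left(Y \right)} = \sqrt{2} \sqrt{Y}$ ($E{\left(Y \right)} = \sqrt{2 Y} = \sqrt{2} \sqrt{Y}$)
$54 \left(\left(U - 3 \left(2 + \frac{1}{0 + 2}\right)\right) + E{\left(-3 \right)}\right) 81 = 54 \left(\left(4 - 3 \left(2 + \frac{1}{0 + 2}\right)\right) + \sqrt{2} \sqrt{-3}\right) 81 = 54 \left(\left(4 - 3 \left(2 + \frac{1}{2}\right)\right) + \sqrt{2} i \sqrt{3}\right) 81 = 54 \left(\left(4 - 3 \left(2 + \frac{1}{2}\right)\right) + i \sqrt{6}\right) 81 = 54 \left(\left(4 - \frac{15}{2}\right) + i \sqrt{6}\right) 81 = 54 \left(- \frac{7}{2} + i \sqrt{6}\right) 81 = \left(-189 + 54 i \sqrt{6}\right) 81 = -15309 + 4374 i \sqrt{6}$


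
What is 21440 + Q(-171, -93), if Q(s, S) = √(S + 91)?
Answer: 21440 + I*√2 ≈ 21440.0 + 1.4142*I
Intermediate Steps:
Q(s, S) = √(91 + S)
21440 + Q(-171, -93) = 21440 + √(91 - 93) = 21440 + √(-2) = 21440 + I*√2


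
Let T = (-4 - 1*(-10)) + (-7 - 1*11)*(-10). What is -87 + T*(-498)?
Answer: -92715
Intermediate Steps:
T = 186 (T = (-4 + 10) + (-7 - 11)*(-10) = 6 - 18*(-10) = 6 + 180 = 186)
-87 + T*(-498) = -87 + 186*(-498) = -87 - 92628 = -92715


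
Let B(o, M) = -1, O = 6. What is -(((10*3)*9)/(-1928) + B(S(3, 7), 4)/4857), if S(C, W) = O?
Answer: 656659/4682148 ≈ 0.14025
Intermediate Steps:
S(C, W) = 6
-(((10*3)*9)/(-1928) + B(S(3, 7), 4)/4857) = -(((10*3)*9)/(-1928) - 1/4857) = -((30*9)*(-1/1928) - 1*1/4857) = -(270*(-1/1928) - 1/4857) = -(-135/964 - 1/4857) = -1*(-656659/4682148) = 656659/4682148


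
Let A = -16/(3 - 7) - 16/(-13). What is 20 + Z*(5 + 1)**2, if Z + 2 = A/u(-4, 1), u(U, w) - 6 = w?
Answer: -2284/91 ≈ -25.099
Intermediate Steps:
u(U, w) = 6 + w
A = 68/13 (A = -16/(-4) - 16*(-1/13) = -16*(-1/4) + 16/13 = 4 + 16/13 = 68/13 ≈ 5.2308)
Z = -114/91 (Z = -2 + 68/(13*(6 + 1)) = -2 + (68/13)/7 = -2 + (68/13)*(1/7) = -2 + 68/91 = -114/91 ≈ -1.2527)
20 + Z*(5 + 1)**2 = 20 - 114*(5 + 1)**2/91 = 20 - 114/91*6**2 = 20 - 114/91*36 = 20 - 4104/91 = -2284/91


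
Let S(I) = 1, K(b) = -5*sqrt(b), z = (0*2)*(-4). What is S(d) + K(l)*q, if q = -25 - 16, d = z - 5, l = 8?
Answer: 1 + 410*sqrt(2) ≈ 580.83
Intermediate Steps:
z = 0 (z = 0*(-4) = 0)
d = -5 (d = 0 - 5 = -5)
q = -41
S(d) + K(l)*q = 1 - 10*sqrt(2)*(-41) = 1 + 410*sqrt(2)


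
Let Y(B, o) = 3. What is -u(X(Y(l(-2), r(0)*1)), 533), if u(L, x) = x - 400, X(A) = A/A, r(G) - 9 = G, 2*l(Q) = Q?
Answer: -133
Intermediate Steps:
l(Q) = Q/2
r(G) = 9 + G
X(A) = 1
u(L, x) = -400 + x
-u(X(Y(l(-2), r(0)*1)), 533) = -(-400 + 533) = -1*133 = -133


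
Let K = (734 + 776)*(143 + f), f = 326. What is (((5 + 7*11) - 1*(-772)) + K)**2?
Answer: 502743393936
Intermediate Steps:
K = 708190 (K = (734 + 776)*(143 + 326) = 1510*469 = 708190)
(((5 + 7*11) - 1*(-772)) + K)**2 = (((5 + 7*11) - 1*(-772)) + 708190)**2 = (((5 + 77) + 772) + 708190)**2 = ((82 + 772) + 708190)**2 = (854 + 708190)**2 = 709044**2 = 502743393936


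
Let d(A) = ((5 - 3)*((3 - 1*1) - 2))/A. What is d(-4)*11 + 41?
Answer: 41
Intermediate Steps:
d(A) = 0 (d(A) = (2*((3 - 1) - 2))/A = (2*(2 - 2))/A = (2*0)/A = 0/A = 0)
d(-4)*11 + 41 = 0*11 + 41 = 0 + 41 = 41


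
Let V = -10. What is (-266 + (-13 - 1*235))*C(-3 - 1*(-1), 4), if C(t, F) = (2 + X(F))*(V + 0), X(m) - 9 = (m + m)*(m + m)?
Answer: 385500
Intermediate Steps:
X(m) = 9 + 4*m**2 (X(m) = 9 + (m + m)*(m + m) = 9 + (2*m)*(2*m) = 9 + 4*m**2)
C(t, F) = -110 - 40*F**2 (C(t, F) = (2 + (9 + 4*F**2))*(-10 + 0) = (11 + 4*F**2)*(-10) = -110 - 40*F**2)
(-266 + (-13 - 1*235))*C(-3 - 1*(-1), 4) = (-266 + (-13 - 1*235))*(-110 - 40*4**2) = (-266 + (-13 - 235))*(-110 - 40*16) = (-266 - 248)*(-110 - 640) = -514*(-750) = 385500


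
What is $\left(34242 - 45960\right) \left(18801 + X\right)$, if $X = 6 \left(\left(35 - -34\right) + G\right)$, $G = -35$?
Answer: $-222700590$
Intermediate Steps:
$X = 204$ ($X = 6 \left(\left(35 - -34\right) - 35\right) = 6 \left(\left(35 + 34\right) - 35\right) = 6 \left(69 - 35\right) = 6 \cdot 34 = 204$)
$\left(34242 - 45960\right) \left(18801 + X\right) = \left(34242 - 45960\right) \left(18801 + 204\right) = \left(-11718\right) 19005 = -222700590$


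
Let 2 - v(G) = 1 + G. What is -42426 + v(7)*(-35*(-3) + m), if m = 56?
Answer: -43392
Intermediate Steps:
v(G) = 1 - G (v(G) = 2 - (1 + G) = 2 + (-1 - G) = 1 - G)
-42426 + v(7)*(-35*(-3) + m) = -42426 + (1 - 1*7)*(-35*(-3) + 56) = -42426 + (1 - 7)*(105 + 56) = -42426 - 6*161 = -42426 - 966 = -43392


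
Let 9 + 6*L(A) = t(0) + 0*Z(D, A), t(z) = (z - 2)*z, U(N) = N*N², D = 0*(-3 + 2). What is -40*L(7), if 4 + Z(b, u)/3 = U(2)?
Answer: 60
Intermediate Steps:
D = 0 (D = 0*(-1) = 0)
U(N) = N³
t(z) = z*(-2 + z) (t(z) = (-2 + z)*z = z*(-2 + z))
Z(b, u) = 12 (Z(b, u) = -12 + 3*2³ = -12 + 3*8 = -12 + 24 = 12)
L(A) = -3/2 (L(A) = -3/2 + (0*(-2 + 0) + 0*12)/6 = -3/2 + (0*(-2) + 0)/6 = -3/2 + (0 + 0)/6 = -3/2 + (⅙)*0 = -3/2 + 0 = -3/2)
-40*L(7) = -40*(-3/2) = 60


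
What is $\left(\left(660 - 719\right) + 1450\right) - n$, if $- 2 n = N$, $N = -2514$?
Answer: $134$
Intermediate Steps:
$n = 1257$ ($n = \left(- \frac{1}{2}\right) \left(-2514\right) = 1257$)
$\left(\left(660 - 719\right) + 1450\right) - n = \left(\left(660 - 719\right) + 1450\right) - 1257 = \left(-59 + 1450\right) - 1257 = 1391 - 1257 = 134$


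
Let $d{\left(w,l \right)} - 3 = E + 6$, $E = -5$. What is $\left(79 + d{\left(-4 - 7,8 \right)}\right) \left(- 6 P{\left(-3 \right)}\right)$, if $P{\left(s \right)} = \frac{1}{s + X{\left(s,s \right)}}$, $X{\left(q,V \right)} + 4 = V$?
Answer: $\frac{249}{5} \approx 49.8$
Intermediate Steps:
$X{\left(q,V \right)} = -4 + V$
$P{\left(s \right)} = \frac{1}{-4 + 2 s}$ ($P{\left(s \right)} = \frac{1}{s + \left(-4 + s\right)} = \frac{1}{-4 + 2 s}$)
$d{\left(w,l \right)} = 4$ ($d{\left(w,l \right)} = 3 + \left(-5 + 6\right) = 3 + 1 = 4$)
$\left(79 + d{\left(-4 - 7,8 \right)}\right) \left(- 6 P{\left(-3 \right)}\right) = \left(79 + 4\right) \left(- 6 \frac{1}{2 \left(-2 - 3\right)}\right) = 83 \left(- 6 \frac{1}{2 \left(-5\right)}\right) = 83 \left(- 6 \cdot \frac{1}{2} \left(- \frac{1}{5}\right)\right) = 83 \left(\left(-6\right) \left(- \frac{1}{10}\right)\right) = 83 \cdot \frac{3}{5} = \frac{249}{5}$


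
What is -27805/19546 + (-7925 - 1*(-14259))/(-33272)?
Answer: -262233081/162583628 ≈ -1.6129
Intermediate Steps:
-27805/19546 + (-7925 - 1*(-14259))/(-33272) = -27805*1/19546 + (-7925 + 14259)*(-1/33272) = -27805/19546 + 6334*(-1/33272) = -27805/19546 - 3167/16636 = -262233081/162583628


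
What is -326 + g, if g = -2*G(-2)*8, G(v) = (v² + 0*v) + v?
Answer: -358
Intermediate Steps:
G(v) = v + v² (G(v) = (v² + 0) + v = v² + v = v + v²)
g = -32 (g = -(-4)*(1 - 2)*8 = -(-4)*(-1)*8 = -2*2*8 = -4*8 = -32)
-326 + g = -326 - 32 = -358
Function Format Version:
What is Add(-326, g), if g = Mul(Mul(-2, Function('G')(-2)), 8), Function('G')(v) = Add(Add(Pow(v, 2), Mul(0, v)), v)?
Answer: -358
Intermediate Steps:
Function('G')(v) = Add(v, Pow(v, 2)) (Function('G')(v) = Add(Add(Pow(v, 2), 0), v) = Add(Pow(v, 2), v) = Add(v, Pow(v, 2)))
g = -32 (g = Mul(Mul(-2, Mul(-2, Add(1, -2))), 8) = Mul(Mul(-2, Mul(-2, -1)), 8) = Mul(Mul(-2, 2), 8) = Mul(-4, 8) = -32)
Add(-326, g) = Add(-326, -32) = -358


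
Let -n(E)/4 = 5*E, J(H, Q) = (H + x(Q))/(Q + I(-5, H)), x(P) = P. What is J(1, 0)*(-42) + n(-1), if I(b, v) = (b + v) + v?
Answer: 34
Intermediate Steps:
I(b, v) = b + 2*v
J(H, Q) = (H + Q)/(-5 + Q + 2*H) (J(H, Q) = (H + Q)/(Q + (-5 + 2*H)) = (H + Q)/(-5 + Q + 2*H))
n(E) = -20*E
J(1, 0)*(-42) + n(-1) = ((1 + 0)/(-5 + 0 + 2*1))*(-42) - 20*(-1) = (1/(-5 + 0 + 2))*(-42) + 20 = (1/(-3))*(-42) + 20 = -⅓*1*(-42) + 20 = -⅓*(-42) + 20 = 14 + 20 = 34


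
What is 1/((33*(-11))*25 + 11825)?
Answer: 1/2750 ≈ 0.00036364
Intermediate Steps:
1/((33*(-11))*25 + 11825) = 1/(-363*25 + 11825) = 1/(-9075 + 11825) = 1/2750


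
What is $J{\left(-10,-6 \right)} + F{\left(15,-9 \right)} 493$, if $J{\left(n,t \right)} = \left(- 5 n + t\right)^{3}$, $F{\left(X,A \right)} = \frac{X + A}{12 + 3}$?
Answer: $\frac{426906}{5} \approx 85381.0$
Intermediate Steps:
$F{\left(X,A \right)} = \frac{A}{15} + \frac{X}{15}$ ($F{\left(X,A \right)} = \frac{A + X}{15} = \left(A + X\right) \frac{1}{15} = \frac{A}{15} + \frac{X}{15}$)
$J{\left(n,t \right)} = \left(t - 5 n\right)^{3}$
$J{\left(-10,-6 \right)} + F{\left(15,-9 \right)} 493 = - \left(\left(-1\right) \left(-6\right) + 5 \left(-10\right)\right)^{3} + \left(\frac{1}{15} \left(-9\right) + \frac{1}{15} \cdot 15\right) 493 = - \left(6 - 50\right)^{3} + \left(- \frac{3}{5} + 1\right) 493 = - \left(-44\right)^{3} + \frac{2}{5} \cdot 493 = \left(-1\right) \left(-85184\right) + \frac{986}{5} = 85184 + \frac{986}{5} = \frac{426906}{5}$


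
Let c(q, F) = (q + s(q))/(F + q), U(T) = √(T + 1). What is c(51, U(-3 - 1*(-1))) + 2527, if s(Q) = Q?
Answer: 3290228/1301 - 51*I/1301 ≈ 2529.0 - 0.039201*I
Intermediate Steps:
U(T) = √(1 + T)
c(q, F) = 2*q/(F + q) (c(q, F) = (q + q)/(F + q) = (2*q)/(F + q) = 2*q/(F + q))
c(51, U(-3 - 1*(-1))) + 2527 = 2*51/(√(1 + (-3 - 1*(-1))) + 51) + 2527 = 2*51/(√(1 + (-3 + 1)) + 51) + 2527 = 2*51/(√(1 - 2) + 51) + 2527 = 2*51/(√(-1) + 51) + 2527 = 2*51/(I + 51) + 2527 = 2*51/(51 + I) + 2527 = 2*51*((51 - I)/2602) + 2527 = (2601/1301 - 51*I/1301) + 2527 = 3290228/1301 - 51*I/1301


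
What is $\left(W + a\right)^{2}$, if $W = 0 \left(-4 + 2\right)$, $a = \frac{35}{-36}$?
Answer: $\frac{1225}{1296} \approx 0.94522$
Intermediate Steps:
$a = - \frac{35}{36}$ ($a = 35 \left(- \frac{1}{36}\right) = - \frac{35}{36} \approx -0.97222$)
$W = 0$ ($W = 0 \left(-2\right) = 0$)
$\left(W + a\right)^{2} = \left(0 - \frac{35}{36}\right)^{2} = \left(- \frac{35}{36}\right)^{2} = \frac{1225}{1296}$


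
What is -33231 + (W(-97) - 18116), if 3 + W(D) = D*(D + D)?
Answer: -32532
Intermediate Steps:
W(D) = -3 + 2*D² (W(D) = -3 + D*(D + D) = -3 + D*(2*D) = -3 + 2*D²)
-33231 + (W(-97) - 18116) = -33231 + ((-3 + 2*(-97)²) - 18116) = -33231 + ((-3 + 2*9409) - 18116) = -33231 + ((-3 + 18818) - 18116) = -33231 + (18815 - 18116) = -33231 + 699 = -32532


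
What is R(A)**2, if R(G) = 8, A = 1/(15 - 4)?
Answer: 64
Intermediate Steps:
A = 1/11 ≈ 0.090909
R(A)**2 = 8**2 = 64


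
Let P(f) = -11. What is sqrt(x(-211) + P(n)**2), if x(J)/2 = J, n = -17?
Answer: I*sqrt(301) ≈ 17.349*I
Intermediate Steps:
x(J) = 2*J
sqrt(x(-211) + P(n)**2) = sqrt(2*(-211) + (-11)**2) = sqrt(-422 + 121) = sqrt(-301) = I*sqrt(301)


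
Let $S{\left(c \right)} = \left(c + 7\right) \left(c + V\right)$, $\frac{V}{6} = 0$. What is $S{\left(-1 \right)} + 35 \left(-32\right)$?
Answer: $-1126$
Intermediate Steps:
$V = 0$ ($V = 6 \cdot 0 = 0$)
$S{\left(c \right)} = c \left(7 + c\right)$ ($S{\left(c \right)} = \left(c + 7\right) \left(c + 0\right) = \left(7 + c\right) c = c \left(7 + c\right)$)
$S{\left(-1 \right)} + 35 \left(-32\right) = - (7 - 1) + 35 \left(-32\right) = \left(-1\right) 6 - 1120 = -6 - 1120 = -1126$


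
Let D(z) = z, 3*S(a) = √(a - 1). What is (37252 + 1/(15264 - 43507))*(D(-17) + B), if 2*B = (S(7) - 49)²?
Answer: 2491041597735/56486 - 17184434505*√6/28243 ≈ 4.2610e+7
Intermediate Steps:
S(a) = √(-1 + a)/3 (S(a) = √(a - 1)/3 = √(-1 + a)/3)
B = (-49 + √6/3)²/2 (B = (√(-1 + 7)/3 - 49)²/2 = (√6/3 - 49)²/2 = (-49 + √6/3)²/2 ≈ 1160.8)
(37252 + 1/(15264 - 43507))*(D(-17) + B) = (37252 + 1/(15264 - 43507))*(-17 + (147 - √6)²/18) = (37252 + 1/(-28243))*(-17 + (147 - √6)²/18) = (37252 - 1/28243)*(-17 + (147 - √6)²/18) = 1052108235*(-17 + (147 - √6)²/18)/28243 = -17885839995/28243 + 116900915*(147 - √6)²/56486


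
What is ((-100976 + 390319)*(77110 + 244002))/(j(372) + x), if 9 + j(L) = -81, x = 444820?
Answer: 4223250428/20215 ≈ 2.0892e+5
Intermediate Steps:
j(L) = -90 (j(L) = -9 - 81 = -90)
((-100976 + 390319)*(77110 + 244002))/(j(372) + x) = ((-100976 + 390319)*(77110 + 244002))/(-90 + 444820) = (289343*321112)/444730 = 92911509416*(1/444730) = 4223250428/20215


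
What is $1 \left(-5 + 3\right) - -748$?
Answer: $746$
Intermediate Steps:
$1 \left(-5 + 3\right) - -748 = 1 \left(-2\right) + 748 = -2 + 748 = 746$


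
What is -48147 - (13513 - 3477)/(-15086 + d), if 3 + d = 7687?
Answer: -178187029/3701 ≈ -48146.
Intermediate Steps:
d = 7684 (d = -3 + 7687 = 7684)
-48147 - (13513 - 3477)/(-15086 + d) = -48147 - (13513 - 3477)/(-15086 + 7684) = -48147 - 10036/(-7402) = -48147 - 10036*(-1)/7402 = -48147 - 1*(-5018/3701) = -48147 + 5018/3701 = -178187029/3701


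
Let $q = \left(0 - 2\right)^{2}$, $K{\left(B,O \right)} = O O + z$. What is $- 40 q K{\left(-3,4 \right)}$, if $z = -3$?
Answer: $-2080$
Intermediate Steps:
$K{\left(B,O \right)} = -3 + O^{2}$ ($K{\left(B,O \right)} = O O - 3 = O^{2} - 3 = -3 + O^{2}$)
$q = 4$ ($q = \left(-2\right)^{2} = 4$)
$- 40 q K{\left(-3,4 \right)} = \left(-40\right) 4 \left(-3 + 4^{2}\right) = - 160 \left(-3 + 16\right) = \left(-160\right) 13 = -2080$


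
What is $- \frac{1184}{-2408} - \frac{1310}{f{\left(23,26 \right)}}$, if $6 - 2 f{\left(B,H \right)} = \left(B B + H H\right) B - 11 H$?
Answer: $\frac{4847224}{8254323} \approx 0.58723$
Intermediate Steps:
$f{\left(B,H \right)} = 3 + \frac{11 H}{2} - \frac{B \left(B^{2} + H^{2}\right)}{2}$ ($f{\left(B,H \right)} = 3 - \frac{\left(B B + H H\right) B - 11 H}{2} = 3 - \frac{\left(B^{2} + H^{2}\right) B - 11 H}{2} = 3 - \frac{B \left(B^{2} + H^{2}\right) - 11 H}{2} = 3 - \frac{- 11 H + B \left(B^{2} + H^{2}\right)}{2} = 3 - \left(- \frac{11 H}{2} + \frac{B \left(B^{2} + H^{2}\right)}{2}\right) = 3 + \frac{11 H}{2} - \frac{B \left(B^{2} + H^{2}\right)}{2}$)
$- \frac{1184}{-2408} - \frac{1310}{f{\left(23,26 \right)}} = - \frac{1184}{-2408} - \frac{1310}{3 - \frac{23^{3}}{2} + \frac{11}{2} \cdot 26 - \frac{23 \cdot 26^{2}}{2}} = \left(-1184\right) \left(- \frac{1}{2408}\right) - \frac{1310}{3 - \frac{12167}{2} + 143 - \frac{23}{2} \cdot 676} = \frac{148}{301} - \frac{1310}{3 - \frac{12167}{2} + 143 - 7774} = \frac{148}{301} - \frac{1310}{- \frac{27423}{2}} = \frac{148}{301} - - \frac{2620}{27423} = \frac{148}{301} + \frac{2620}{27423} = \frac{4847224}{8254323}$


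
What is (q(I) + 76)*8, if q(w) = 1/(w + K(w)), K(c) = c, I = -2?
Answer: 606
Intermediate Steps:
q(w) = 1/(2*w) (q(w) = 1/(w + w) = 1/(2*w))
(q(I) + 76)*8 = ((½)/(-2) + 76)*8 = ((½)*(-½) + 76)*8 = (-¼ + 76)*8 = (303/4)*8 = 606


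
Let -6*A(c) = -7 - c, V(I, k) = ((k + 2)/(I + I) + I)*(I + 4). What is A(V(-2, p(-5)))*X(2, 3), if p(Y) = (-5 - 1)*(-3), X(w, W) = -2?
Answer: 7/3 ≈ 2.3333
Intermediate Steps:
p(Y) = 18 (p(Y) = -6*(-3) = 18)
V(I, k) = (4 + I)*(I + (2 + k)/(2*I)) (V(I, k) = ((2 + k)/((2*I)) + I)*(4 + I) = ((2 + k)*(1/(2*I)) + I)*(4 + I) = ((2 + k)/(2*I) + I)*(4 + I) = (I + (2 + k)/(2*I))*(4 + I) = (4 + I)*(I + (2 + k)/(2*I)))
A(c) = 7/6 + c/6 (A(c) = -(-7 - c)/6 = 7/6 + c/6)
A(V(-2, p(-5)))*X(2, 3) = (7/6 + (1 + (-2)² + (½)*18 + 4*(-2) + 4/(-2) + 2*18/(-2))/6)*(-2) = (7/6 + (1 + 4 + 9 - 8 + 4*(-½) + 2*18*(-½))/6)*(-2) = (7/6 + (1 + 4 + 9 - 8 - 2 - 18)/6)*(-2) = (7/6 + (⅙)*(-14))*(-2) = (7/6 - 7/3)*(-2) = -7/6*(-2) = 7/3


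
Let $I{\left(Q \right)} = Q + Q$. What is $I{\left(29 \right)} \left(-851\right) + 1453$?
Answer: $-47905$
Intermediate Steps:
$I{\left(Q \right)} = 2 Q$
$I{\left(29 \right)} \left(-851\right) + 1453 = 2 \cdot 29 \left(-851\right) + 1453 = 58 \left(-851\right) + 1453 = -49358 + 1453 = -47905$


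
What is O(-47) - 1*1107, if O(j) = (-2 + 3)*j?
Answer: -1154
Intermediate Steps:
O(j) = j (O(j) = 1*j = j)
O(-47) - 1*1107 = -47 - 1*1107 = -47 - 1107 = -1154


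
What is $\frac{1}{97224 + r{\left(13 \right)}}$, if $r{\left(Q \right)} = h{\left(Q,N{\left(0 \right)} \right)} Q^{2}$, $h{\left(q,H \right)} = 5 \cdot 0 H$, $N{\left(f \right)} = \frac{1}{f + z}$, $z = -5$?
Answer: $\frac{1}{97224} \approx 1.0286 \cdot 10^{-5}$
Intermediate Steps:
$N{\left(f \right)} = \frac{1}{-5 + f}$ ($N{\left(f \right)} = \frac{1}{f - 5} = \frac{1}{-5 + f}$)
$h{\left(q,H \right)} = 0$ ($h{\left(q,H \right)} = 0 H = 0$)
$r{\left(Q \right)} = 0$ ($r{\left(Q \right)} = 0 Q^{2} = 0$)
$\frac{1}{97224 + r{\left(13 \right)}} = \frac{1}{97224 + 0} = \frac{1}{97224}$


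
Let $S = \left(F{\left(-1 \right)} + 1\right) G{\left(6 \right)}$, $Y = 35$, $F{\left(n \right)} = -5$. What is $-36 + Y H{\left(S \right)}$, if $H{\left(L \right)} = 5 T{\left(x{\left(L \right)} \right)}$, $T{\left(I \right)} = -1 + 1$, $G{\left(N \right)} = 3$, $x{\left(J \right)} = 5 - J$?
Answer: $-36$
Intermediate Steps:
$T{\left(I \right)} = 0$
$S = -12$ ($S = \left(-5 + 1\right) 3 = \left(-4\right) 3 = -12$)
$H{\left(L \right)} = 0$ ($H{\left(L \right)} = 5 \cdot 0 = 0$)
$-36 + Y H{\left(S \right)} = -36 + 35 \cdot 0 = -36 + 0 = -36$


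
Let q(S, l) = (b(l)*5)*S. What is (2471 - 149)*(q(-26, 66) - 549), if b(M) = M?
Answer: -21197538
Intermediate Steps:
q(S, l) = 5*S*l (q(S, l) = (l*5)*S = (5*l)*S = 5*S*l)
(2471 - 149)*(q(-26, 66) - 549) = (2471 - 149)*(5*(-26)*66 - 549) = 2322*(-8580 - 549) = 2322*(-9129) = -21197538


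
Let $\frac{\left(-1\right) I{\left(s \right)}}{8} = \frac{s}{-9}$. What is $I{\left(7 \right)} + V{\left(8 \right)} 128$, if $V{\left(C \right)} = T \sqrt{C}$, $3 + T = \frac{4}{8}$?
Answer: $\frac{56}{9} - 640 \sqrt{2} \approx -898.87$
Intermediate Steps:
$I{\left(s \right)} = \frac{8 s}{9}$ ($I{\left(s \right)} = - 8 \frac{s}{-9} = - 8 s \left(- \frac{1}{9}\right) = - 8 \left(- \frac{s}{9}\right) = \frac{8 s}{9}$)
$T = - \frac{5}{2}$ ($T = -3 + \frac{4}{8} = -3 + 4 \cdot \frac{1}{8} = -3 + \frac{1}{2} = - \frac{5}{2} \approx -2.5$)
$V{\left(C \right)} = - \frac{5 \sqrt{C}}{2}$
$I{\left(7 \right)} + V{\left(8 \right)} 128 = \frac{8}{9} \cdot 7 + - \frac{5 \sqrt{8}}{2} \cdot 128 = \frac{56}{9} + - \frac{5 \cdot 2 \sqrt{2}}{2} \cdot 128 = \frac{56}{9} + - 5 \sqrt{2} \cdot 128 = \frac{56}{9} - 640 \sqrt{2}$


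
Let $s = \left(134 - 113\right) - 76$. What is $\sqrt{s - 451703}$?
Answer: $i \sqrt{451758} \approx 672.13 i$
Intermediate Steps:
$s = -55$ ($s = \left(134 - 113\right) - 76 = 21 - 76 = -55$)
$\sqrt{s - 451703} = \sqrt{-55 - 451703} = \sqrt{-451758} = i \sqrt{451758}$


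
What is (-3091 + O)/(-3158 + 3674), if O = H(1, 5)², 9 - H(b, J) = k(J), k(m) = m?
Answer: -1025/172 ≈ -5.9593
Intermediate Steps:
H(b, J) = 9 - J
O = 16 (O = (9 - 1*5)² = (9 - 5)² = 4² = 16)
(-3091 + O)/(-3158 + 3674) = (-3091 + 16)/(-3158 + 3674) = -3075/516 = -3075*1/516 = -1025/172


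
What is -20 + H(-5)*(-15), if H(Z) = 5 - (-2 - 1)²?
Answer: 40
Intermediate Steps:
H(Z) = -4 (H(Z) = 5 - 1*(-3)² = 5 - 1*9 = 5 - 9 = -4)
-20 + H(-5)*(-15) = -20 - 4*(-15) = -20 + 60 = 40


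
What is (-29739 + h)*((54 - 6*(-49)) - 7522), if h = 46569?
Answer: -120738420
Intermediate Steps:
(-29739 + h)*((54 - 6*(-49)) - 7522) = (-29739 + 46569)*((54 - 6*(-49)) - 7522) = 16830*((54 + 294) - 7522) = 16830*(348 - 7522) = 16830*(-7174) = -120738420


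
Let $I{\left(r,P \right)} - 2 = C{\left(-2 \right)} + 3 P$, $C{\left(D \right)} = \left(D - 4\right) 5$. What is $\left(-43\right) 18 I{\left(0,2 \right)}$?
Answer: $17028$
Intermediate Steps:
$C{\left(D \right)} = -20 + 5 D$ ($C{\left(D \right)} = \left(-4 + D\right) 5 = -20 + 5 D$)
$I{\left(r,P \right)} = -28 + 3 P$ ($I{\left(r,P \right)} = 2 + \left(\left(-20 + 5 \left(-2\right)\right) + 3 P\right) = 2 + \left(\left(-20 - 10\right) + 3 P\right) = 2 + \left(-30 + 3 P\right) = -28 + 3 P$)
$\left(-43\right) 18 I{\left(0,2 \right)} = \left(-43\right) 18 \left(-28 + 3 \cdot 2\right) = - 774 \left(-28 + 6\right) = \left(-774\right) \left(-22\right) = 17028$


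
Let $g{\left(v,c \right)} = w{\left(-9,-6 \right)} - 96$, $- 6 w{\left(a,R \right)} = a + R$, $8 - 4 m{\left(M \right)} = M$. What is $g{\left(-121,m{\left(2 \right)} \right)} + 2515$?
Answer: $\frac{4843}{2} \approx 2421.5$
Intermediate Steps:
$m{\left(M \right)} = 2 - \frac{M}{4}$
$w{\left(a,R \right)} = - \frac{R}{6} - \frac{a}{6}$ ($w{\left(a,R \right)} = - \frac{a + R}{6} = - \frac{R + a}{6} = - \frac{R}{6} - \frac{a}{6}$)
$g{\left(v,c \right)} = - \frac{187}{2}$ ($g{\left(v,c \right)} = \left(\left(- \frac{1}{6}\right) \left(-6\right) - - \frac{3}{2}\right) - 96 = \left(1 + \frac{3}{2}\right) - 96 = \frac{5}{2} - 96 = - \frac{187}{2}$)
$g{\left(-121,m{\left(2 \right)} \right)} + 2515 = - \frac{187}{2} + 2515 = \frac{4843}{2}$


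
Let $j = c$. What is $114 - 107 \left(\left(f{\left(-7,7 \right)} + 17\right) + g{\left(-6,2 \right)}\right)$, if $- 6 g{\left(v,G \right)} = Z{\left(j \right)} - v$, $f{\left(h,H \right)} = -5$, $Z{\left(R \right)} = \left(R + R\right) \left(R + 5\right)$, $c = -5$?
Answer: $-1063$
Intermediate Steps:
$j = -5$
$Z{\left(R \right)} = 2 R \left(5 + R\right)$
$g{\left(v,G \right)} = \frac{v}{6}$ ($g{\left(v,G \right)} = - \frac{2 \left(-5\right) \left(5 - 5\right) - v}{6} = - \frac{2 \left(-5\right) 0 - v}{6} = - \frac{0 - v}{6} = - \frac{\left(-1\right) v}{6} = \frac{v}{6}$)
$114 - 107 \left(\left(f{\left(-7,7 \right)} + 17\right) + g{\left(-6,2 \right)}\right) = 114 - 107 \left(\left(-5 + 17\right) + \frac{1}{6} \left(-6\right)\right) = 114 - 107 \left(12 - 1\right) = 114 - 1177 = -1063$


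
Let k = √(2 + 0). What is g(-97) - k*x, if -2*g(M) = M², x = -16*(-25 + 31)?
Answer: -9409/2 + 96*√2 ≈ -4568.7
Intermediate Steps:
x = -96 (x = -16*6 = -96)
k = √2 ≈ 1.4142
g(M) = -M²/2
g(-97) - k*x = -½*(-97)² - √2*(-96) = -½*9409 - (-96)*√2 = -9409/2 + 96*√2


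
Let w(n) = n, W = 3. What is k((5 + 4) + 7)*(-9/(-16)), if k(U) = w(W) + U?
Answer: 171/16 ≈ 10.688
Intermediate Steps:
k(U) = 3 + U
k((5 + 4) + 7)*(-9/(-16)) = (3 + ((5 + 4) + 7))*(-9/(-16)) = (3 + (9 + 7))*(-9*(-1/16)) = (3 + 16)*(9/16) = 19*(9/16) = 171/16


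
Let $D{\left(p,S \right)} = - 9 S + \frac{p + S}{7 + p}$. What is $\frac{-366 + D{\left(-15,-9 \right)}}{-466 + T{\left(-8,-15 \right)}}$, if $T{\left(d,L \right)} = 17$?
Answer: $\frac{282}{449} \approx 0.62806$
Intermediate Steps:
$D{\left(p,S \right)} = - 9 S + \frac{S + p}{7 + p}$
$\frac{-366 + D{\left(-15,-9 \right)}}{-466 + T{\left(-8,-15 \right)}} = \frac{-366 + \frac{-15 - -558 - \left(-81\right) \left(-15\right)}{7 - 15}}{-466 + 17} = \frac{-366 + \frac{-15 + 558 - 1215}{-8}}{-449} = \left(-366 - -84\right) \left(- \frac{1}{449}\right) = \left(-366 + 84\right) \left(- \frac{1}{449}\right) = \left(-282\right) \left(- \frac{1}{449}\right) = \frac{282}{449}$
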